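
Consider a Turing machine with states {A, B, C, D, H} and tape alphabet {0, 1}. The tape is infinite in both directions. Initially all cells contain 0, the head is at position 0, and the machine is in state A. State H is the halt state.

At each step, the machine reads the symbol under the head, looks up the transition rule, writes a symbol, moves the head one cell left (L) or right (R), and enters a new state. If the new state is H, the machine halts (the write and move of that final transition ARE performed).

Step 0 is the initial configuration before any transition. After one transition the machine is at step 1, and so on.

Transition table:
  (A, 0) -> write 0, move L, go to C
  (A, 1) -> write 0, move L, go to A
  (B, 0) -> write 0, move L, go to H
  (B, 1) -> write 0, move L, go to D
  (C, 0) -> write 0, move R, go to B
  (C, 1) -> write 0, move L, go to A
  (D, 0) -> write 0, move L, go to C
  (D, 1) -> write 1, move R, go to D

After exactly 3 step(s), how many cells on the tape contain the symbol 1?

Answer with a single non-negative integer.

Step 1: in state A at pos 0, read 0 -> (A,0)->write 0,move L,goto C. Now: state=C, head=-1, tape[-2..1]=0000 (head:  ^)
Step 2: in state C at pos -1, read 0 -> (C,0)->write 0,move R,goto B. Now: state=B, head=0, tape[-2..1]=0000 (head:   ^)
Step 3: in state B at pos 0, read 0 -> (B,0)->write 0,move L,goto H. Now: state=H, head=-1, tape[-2..1]=0000 (head:  ^)
No cell contains 1 after step 3 -> 0 cell(s)

Answer: 0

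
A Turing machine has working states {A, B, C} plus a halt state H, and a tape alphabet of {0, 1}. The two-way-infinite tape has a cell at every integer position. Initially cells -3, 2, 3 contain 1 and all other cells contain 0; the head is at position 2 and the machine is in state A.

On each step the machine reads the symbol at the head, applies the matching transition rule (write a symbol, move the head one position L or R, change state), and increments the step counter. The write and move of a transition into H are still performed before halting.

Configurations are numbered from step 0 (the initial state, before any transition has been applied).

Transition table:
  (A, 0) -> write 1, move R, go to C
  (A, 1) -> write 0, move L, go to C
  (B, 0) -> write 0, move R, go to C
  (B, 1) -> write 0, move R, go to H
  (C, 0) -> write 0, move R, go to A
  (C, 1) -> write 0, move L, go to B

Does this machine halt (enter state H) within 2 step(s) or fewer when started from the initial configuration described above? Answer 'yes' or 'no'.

Answer: no

Derivation:
Step 1: in state A at pos 2, read 1 -> (A,1)->write 0,move L,goto C. Now: state=C, head=1, tape[-4..4]=010000010 (head:      ^)
Step 2: in state C at pos 1, read 0 -> (C,0)->write 0,move R,goto A. Now: state=A, head=2, tape[-4..4]=010000010 (head:       ^)
After 2 step(s): state = A (not H) -> not halted within 2 -> no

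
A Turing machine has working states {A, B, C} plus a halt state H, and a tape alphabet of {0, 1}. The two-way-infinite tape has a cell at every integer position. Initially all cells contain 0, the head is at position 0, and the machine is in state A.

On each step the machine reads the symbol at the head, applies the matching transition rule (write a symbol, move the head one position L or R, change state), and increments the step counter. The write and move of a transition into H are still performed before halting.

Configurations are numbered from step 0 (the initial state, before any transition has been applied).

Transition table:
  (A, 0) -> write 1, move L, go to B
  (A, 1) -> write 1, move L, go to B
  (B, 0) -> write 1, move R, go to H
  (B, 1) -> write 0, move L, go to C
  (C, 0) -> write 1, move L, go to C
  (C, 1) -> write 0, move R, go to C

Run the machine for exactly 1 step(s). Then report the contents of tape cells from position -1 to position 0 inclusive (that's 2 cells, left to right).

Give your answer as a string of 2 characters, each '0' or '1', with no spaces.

Answer: 01

Derivation:
Step 1: in state A at pos 0, read 0 -> (A,0)->write 1,move L,goto B. Now: state=B, head=-1, tape[-2..1]=0010 (head:  ^)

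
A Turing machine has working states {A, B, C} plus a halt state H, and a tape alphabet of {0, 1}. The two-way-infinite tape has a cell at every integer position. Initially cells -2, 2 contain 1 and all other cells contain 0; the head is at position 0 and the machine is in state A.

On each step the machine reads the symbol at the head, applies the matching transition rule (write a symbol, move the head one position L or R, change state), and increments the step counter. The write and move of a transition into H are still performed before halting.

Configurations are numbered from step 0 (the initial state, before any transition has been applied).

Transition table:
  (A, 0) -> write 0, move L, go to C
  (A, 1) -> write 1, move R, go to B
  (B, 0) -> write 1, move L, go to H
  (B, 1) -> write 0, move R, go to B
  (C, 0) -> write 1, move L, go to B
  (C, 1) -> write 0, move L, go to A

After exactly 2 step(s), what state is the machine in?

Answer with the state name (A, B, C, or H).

Answer: B

Derivation:
Step 1: in state A at pos 0, read 0 -> (A,0)->write 0,move L,goto C. Now: state=C, head=-1, tape[-3..3]=0100010 (head:   ^)
Step 2: in state C at pos -1, read 0 -> (C,0)->write 1,move L,goto B. Now: state=B, head=-2, tape[-3..3]=0110010 (head:  ^)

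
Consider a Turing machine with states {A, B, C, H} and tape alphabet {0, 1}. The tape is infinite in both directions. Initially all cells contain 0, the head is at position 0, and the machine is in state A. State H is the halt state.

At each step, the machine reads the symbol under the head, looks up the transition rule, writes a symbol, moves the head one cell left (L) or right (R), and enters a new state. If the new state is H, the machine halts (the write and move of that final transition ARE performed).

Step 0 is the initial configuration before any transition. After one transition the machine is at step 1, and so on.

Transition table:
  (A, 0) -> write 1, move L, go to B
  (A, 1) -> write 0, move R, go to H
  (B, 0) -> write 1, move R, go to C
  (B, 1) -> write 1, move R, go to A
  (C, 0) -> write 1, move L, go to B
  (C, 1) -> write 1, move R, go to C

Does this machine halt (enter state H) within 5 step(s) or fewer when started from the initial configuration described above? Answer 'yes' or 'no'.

Step 1: in state A at pos 0, read 0 -> (A,0)->write 1,move L,goto B. Now: state=B, head=-1, tape[-2..1]=0010 (head:  ^)
Step 2: in state B at pos -1, read 0 -> (B,0)->write 1,move R,goto C. Now: state=C, head=0, tape[-2..1]=0110 (head:   ^)
Step 3: in state C at pos 0, read 1 -> (C,1)->write 1,move R,goto C. Now: state=C, head=1, tape[-2..2]=01100 (head:    ^)
Step 4: in state C at pos 1, read 0 -> (C,0)->write 1,move L,goto B. Now: state=B, head=0, tape[-2..2]=01110 (head:   ^)
Step 5: in state B at pos 0, read 1 -> (B,1)->write 1,move R,goto A. Now: state=A, head=1, tape[-2..2]=01110 (head:    ^)
After 5 step(s): state = A (not H) -> not halted within 5 -> no

Answer: no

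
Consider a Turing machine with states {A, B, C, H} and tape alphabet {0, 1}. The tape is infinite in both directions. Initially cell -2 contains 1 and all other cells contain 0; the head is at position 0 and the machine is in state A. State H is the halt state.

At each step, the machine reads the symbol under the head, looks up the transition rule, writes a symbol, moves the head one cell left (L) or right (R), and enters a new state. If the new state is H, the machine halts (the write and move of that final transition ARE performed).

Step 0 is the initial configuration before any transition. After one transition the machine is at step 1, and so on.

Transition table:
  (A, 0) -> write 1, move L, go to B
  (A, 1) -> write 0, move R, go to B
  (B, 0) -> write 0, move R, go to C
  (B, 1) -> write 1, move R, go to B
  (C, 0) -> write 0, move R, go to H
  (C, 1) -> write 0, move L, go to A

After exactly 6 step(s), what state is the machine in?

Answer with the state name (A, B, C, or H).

Step 1: in state A at pos 0, read 0 -> (A,0)->write 1,move L,goto B. Now: state=B, head=-1, tape[-3..1]=01010 (head:   ^)
Step 2: in state B at pos -1, read 0 -> (B,0)->write 0,move R,goto C. Now: state=C, head=0, tape[-3..1]=01010 (head:    ^)
Step 3: in state C at pos 0, read 1 -> (C,1)->write 0,move L,goto A. Now: state=A, head=-1, tape[-3..1]=01000 (head:   ^)
Step 4: in state A at pos -1, read 0 -> (A,0)->write 1,move L,goto B. Now: state=B, head=-2, tape[-3..1]=01100 (head:  ^)
Step 5: in state B at pos -2, read 1 -> (B,1)->write 1,move R,goto B. Now: state=B, head=-1, tape[-3..1]=01100 (head:   ^)
Step 6: in state B at pos -1, read 1 -> (B,1)->write 1,move R,goto B. Now: state=B, head=0, tape[-3..1]=01100 (head:    ^)

Answer: B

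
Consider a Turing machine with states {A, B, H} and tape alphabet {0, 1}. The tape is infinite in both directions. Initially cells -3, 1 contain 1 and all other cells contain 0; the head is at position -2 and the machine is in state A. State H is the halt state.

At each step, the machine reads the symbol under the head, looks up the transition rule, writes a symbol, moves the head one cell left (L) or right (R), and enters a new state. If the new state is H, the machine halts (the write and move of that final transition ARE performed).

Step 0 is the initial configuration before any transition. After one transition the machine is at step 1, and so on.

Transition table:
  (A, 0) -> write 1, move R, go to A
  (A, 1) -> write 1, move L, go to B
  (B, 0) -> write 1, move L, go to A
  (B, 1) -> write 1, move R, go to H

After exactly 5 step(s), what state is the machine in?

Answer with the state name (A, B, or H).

Step 1: in state A at pos -2, read 0 -> (A,0)->write 1,move R,goto A. Now: state=A, head=-1, tape[-4..2]=0110010 (head:    ^)
Step 2: in state A at pos -1, read 0 -> (A,0)->write 1,move R,goto A. Now: state=A, head=0, tape[-4..2]=0111010 (head:     ^)
Step 3: in state A at pos 0, read 0 -> (A,0)->write 1,move R,goto A. Now: state=A, head=1, tape[-4..2]=0111110 (head:      ^)
Step 4: in state A at pos 1, read 1 -> (A,1)->write 1,move L,goto B. Now: state=B, head=0, tape[-4..2]=0111110 (head:     ^)
Step 5: in state B at pos 0, read 1 -> (B,1)->write 1,move R,goto H. Now: state=H, head=1, tape[-4..2]=0111110 (head:      ^)

Answer: H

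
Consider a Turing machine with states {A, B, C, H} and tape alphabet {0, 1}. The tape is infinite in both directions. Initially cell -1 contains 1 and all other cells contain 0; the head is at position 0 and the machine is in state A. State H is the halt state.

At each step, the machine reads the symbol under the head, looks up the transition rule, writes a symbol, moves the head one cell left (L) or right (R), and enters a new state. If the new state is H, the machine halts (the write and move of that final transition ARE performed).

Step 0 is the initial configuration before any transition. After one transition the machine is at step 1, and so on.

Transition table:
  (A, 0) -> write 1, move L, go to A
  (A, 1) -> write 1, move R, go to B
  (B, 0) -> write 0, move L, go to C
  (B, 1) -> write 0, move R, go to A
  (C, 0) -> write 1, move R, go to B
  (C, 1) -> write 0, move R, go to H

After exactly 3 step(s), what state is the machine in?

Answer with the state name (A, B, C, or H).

Answer: A

Derivation:
Step 1: in state A at pos 0, read 0 -> (A,0)->write 1,move L,goto A. Now: state=A, head=-1, tape[-2..1]=0110 (head:  ^)
Step 2: in state A at pos -1, read 1 -> (A,1)->write 1,move R,goto B. Now: state=B, head=0, tape[-2..1]=0110 (head:   ^)
Step 3: in state B at pos 0, read 1 -> (B,1)->write 0,move R,goto A. Now: state=A, head=1, tape[-2..2]=01000 (head:    ^)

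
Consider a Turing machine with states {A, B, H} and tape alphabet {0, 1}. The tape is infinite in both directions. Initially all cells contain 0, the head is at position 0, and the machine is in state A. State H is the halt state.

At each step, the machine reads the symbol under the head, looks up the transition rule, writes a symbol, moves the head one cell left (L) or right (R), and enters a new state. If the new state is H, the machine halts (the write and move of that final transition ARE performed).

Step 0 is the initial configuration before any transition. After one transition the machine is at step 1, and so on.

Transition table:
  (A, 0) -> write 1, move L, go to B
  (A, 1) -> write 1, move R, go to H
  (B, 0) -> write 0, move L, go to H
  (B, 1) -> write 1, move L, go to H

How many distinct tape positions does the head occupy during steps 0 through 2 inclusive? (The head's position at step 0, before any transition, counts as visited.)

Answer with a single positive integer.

Step 1: in state A at pos 0, read 0 -> (A,0)->write 1,move L,goto B. Now: state=B, head=-1, tape[-2..1]=0010 (head:  ^)
Step 2: in state B at pos -1, read 0 -> (B,0)->write 0,move L,goto H. Now: state=H, head=-2, tape[-3..1]=00010 (head:  ^)
Head positions at steps 0..2: starting at 0, distinct positions visited = {-2, -1, 0} -> 3 position(s)

Answer: 3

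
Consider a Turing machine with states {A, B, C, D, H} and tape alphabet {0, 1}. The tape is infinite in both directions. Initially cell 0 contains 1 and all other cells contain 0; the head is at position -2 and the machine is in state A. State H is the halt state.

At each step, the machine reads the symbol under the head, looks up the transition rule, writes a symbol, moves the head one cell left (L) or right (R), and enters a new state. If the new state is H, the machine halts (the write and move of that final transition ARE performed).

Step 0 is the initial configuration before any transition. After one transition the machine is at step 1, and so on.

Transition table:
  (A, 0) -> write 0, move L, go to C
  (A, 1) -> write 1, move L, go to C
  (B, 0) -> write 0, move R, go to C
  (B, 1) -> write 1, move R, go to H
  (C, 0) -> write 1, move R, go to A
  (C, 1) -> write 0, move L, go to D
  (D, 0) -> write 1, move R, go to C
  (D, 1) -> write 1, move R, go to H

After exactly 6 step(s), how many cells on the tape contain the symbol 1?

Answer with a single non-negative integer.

Step 1: in state A at pos -2, read 0 -> (A,0)->write 0,move L,goto C. Now: state=C, head=-3, tape[-4..1]=000010 (head:  ^)
Step 2: in state C at pos -3, read 0 -> (C,0)->write 1,move R,goto A. Now: state=A, head=-2, tape[-4..1]=010010 (head:   ^)
Step 3: in state A at pos -2, read 0 -> (A,0)->write 0,move L,goto C. Now: state=C, head=-3, tape[-4..1]=010010 (head:  ^)
Step 4: in state C at pos -3, read 1 -> (C,1)->write 0,move L,goto D. Now: state=D, head=-4, tape[-5..1]=0000010 (head:  ^)
Step 5: in state D at pos -4, read 0 -> (D,0)->write 1,move R,goto C. Now: state=C, head=-3, tape[-5..1]=0100010 (head:   ^)
Step 6: in state C at pos -3, read 0 -> (C,0)->write 1,move R,goto A. Now: state=A, head=-2, tape[-5..1]=0110010 (head:    ^)
Cells containing 1 after step 6: {-4, -3, 0} -> 3 cell(s)

Answer: 3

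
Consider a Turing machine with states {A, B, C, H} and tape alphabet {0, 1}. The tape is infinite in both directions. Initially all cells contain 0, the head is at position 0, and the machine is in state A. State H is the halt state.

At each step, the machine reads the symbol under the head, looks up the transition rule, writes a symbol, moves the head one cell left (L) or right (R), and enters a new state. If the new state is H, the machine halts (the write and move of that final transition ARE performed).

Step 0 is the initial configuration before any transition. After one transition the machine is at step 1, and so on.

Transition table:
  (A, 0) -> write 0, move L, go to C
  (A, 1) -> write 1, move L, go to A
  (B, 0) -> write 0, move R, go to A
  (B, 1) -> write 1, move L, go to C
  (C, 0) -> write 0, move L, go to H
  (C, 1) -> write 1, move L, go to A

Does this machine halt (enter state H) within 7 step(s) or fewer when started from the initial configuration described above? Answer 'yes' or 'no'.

Step 1: in state A at pos 0, read 0 -> (A,0)->write 0,move L,goto C. Now: state=C, head=-1, tape[-2..1]=0000 (head:  ^)
Step 2: in state C at pos -1, read 0 -> (C,0)->write 0,move L,goto H. Now: state=H, head=-2, tape[-3..1]=00000 (head:  ^)
State H reached at step 2; 2 <= 7 -> yes

Answer: yes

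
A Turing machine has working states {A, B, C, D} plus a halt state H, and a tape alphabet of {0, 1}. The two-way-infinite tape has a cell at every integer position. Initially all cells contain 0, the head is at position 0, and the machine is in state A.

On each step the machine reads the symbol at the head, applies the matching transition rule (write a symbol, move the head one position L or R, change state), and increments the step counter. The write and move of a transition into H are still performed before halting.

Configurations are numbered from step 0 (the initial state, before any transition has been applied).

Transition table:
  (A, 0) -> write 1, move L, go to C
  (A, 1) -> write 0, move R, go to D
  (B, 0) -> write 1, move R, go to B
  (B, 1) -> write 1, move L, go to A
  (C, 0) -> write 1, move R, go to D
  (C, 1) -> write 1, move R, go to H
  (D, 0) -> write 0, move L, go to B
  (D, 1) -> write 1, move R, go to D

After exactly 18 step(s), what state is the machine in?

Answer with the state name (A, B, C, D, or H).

Step 1: in state A at pos 0, read 0 -> (A,0)->write 1,move L,goto C. Now: state=C, head=-1, tape[-2..1]=0010 (head:  ^)
Step 2: in state C at pos -1, read 0 -> (C,0)->write 1,move R,goto D. Now: state=D, head=0, tape[-2..1]=0110 (head:   ^)
Step 3: in state D at pos 0, read 1 -> (D,1)->write 1,move R,goto D. Now: state=D, head=1, tape[-2..2]=01100 (head:    ^)
Step 4: in state D at pos 1, read 0 -> (D,0)->write 0,move L,goto B. Now: state=B, head=0, tape[-2..2]=01100 (head:   ^)
Step 5: in state B at pos 0, read 1 -> (B,1)->write 1,move L,goto A. Now: state=A, head=-1, tape[-2..2]=01100 (head:  ^)
Step 6: in state A at pos -1, read 1 -> (A,1)->write 0,move R,goto D. Now: state=D, head=0, tape[-2..2]=00100 (head:   ^)
Step 7: in state D at pos 0, read 1 -> (D,1)->write 1,move R,goto D. Now: state=D, head=1, tape[-2..2]=00100 (head:    ^)
Step 8: in state D at pos 1, read 0 -> (D,0)->write 0,move L,goto B. Now: state=B, head=0, tape[-2..2]=00100 (head:   ^)
Step 9: in state B at pos 0, read 1 -> (B,1)->write 1,move L,goto A. Now: state=A, head=-1, tape[-2..2]=00100 (head:  ^)
Step 10: in state A at pos -1, read 0 -> (A,0)->write 1,move L,goto C. Now: state=C, head=-2, tape[-3..2]=001100 (head:  ^)
Step 11: in state C at pos -2, read 0 -> (C,0)->write 1,move R,goto D. Now: state=D, head=-1, tape[-3..2]=011100 (head:   ^)
Step 12: in state D at pos -1, read 1 -> (D,1)->write 1,move R,goto D. Now: state=D, head=0, tape[-3..2]=011100 (head:    ^)
Step 13: in state D at pos 0, read 1 -> (D,1)->write 1,move R,goto D. Now: state=D, head=1, tape[-3..2]=011100 (head:     ^)
Step 14: in state D at pos 1, read 0 -> (D,0)->write 0,move L,goto B. Now: state=B, head=0, tape[-3..2]=011100 (head:    ^)
Step 15: in state B at pos 0, read 1 -> (B,1)->write 1,move L,goto A. Now: state=A, head=-1, tape[-3..2]=011100 (head:   ^)
Step 16: in state A at pos -1, read 1 -> (A,1)->write 0,move R,goto D. Now: state=D, head=0, tape[-3..2]=010100 (head:    ^)
Step 17: in state D at pos 0, read 1 -> (D,1)->write 1,move R,goto D. Now: state=D, head=1, tape[-3..2]=010100 (head:     ^)
Step 18: in state D at pos 1, read 0 -> (D,0)->write 0,move L,goto B. Now: state=B, head=0, tape[-3..2]=010100 (head:    ^)

Answer: B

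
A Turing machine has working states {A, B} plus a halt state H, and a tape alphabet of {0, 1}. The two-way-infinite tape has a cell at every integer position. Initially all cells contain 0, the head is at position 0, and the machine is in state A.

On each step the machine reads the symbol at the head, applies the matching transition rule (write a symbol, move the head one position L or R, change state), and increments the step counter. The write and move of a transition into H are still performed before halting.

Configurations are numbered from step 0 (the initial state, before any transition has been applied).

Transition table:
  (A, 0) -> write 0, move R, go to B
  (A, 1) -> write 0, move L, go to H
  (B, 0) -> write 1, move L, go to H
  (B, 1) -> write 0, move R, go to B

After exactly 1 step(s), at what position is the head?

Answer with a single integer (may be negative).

Step 1: in state A at pos 0, read 0 -> (A,0)->write 0,move R,goto B. Now: state=B, head=1, tape[-1..2]=0000 (head:   ^)

Answer: 1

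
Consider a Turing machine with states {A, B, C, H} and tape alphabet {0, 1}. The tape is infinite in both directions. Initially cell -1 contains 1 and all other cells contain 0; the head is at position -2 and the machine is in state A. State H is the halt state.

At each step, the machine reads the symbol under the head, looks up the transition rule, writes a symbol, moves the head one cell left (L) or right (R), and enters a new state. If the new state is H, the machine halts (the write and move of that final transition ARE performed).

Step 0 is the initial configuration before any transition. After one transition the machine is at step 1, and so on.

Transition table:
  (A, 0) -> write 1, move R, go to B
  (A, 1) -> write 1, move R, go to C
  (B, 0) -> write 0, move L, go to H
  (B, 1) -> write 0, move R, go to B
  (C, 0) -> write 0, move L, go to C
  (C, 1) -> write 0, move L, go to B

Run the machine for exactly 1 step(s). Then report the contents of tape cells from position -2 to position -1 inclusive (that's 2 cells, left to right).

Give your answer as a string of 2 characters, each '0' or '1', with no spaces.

Step 1: in state A at pos -2, read 0 -> (A,0)->write 1,move R,goto B. Now: state=B, head=-1, tape[-3..0]=0110 (head:   ^)

Answer: 11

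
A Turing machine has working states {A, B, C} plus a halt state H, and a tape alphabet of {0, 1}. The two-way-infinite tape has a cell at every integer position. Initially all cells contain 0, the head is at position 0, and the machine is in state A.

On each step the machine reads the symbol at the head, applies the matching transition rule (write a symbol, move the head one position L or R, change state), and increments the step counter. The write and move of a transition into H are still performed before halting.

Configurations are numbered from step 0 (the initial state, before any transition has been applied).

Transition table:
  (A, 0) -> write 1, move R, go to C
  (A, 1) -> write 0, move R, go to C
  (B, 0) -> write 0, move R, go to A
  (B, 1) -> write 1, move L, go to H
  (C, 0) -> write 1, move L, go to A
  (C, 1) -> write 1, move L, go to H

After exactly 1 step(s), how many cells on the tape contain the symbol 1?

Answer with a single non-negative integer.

Step 1: in state A at pos 0, read 0 -> (A,0)->write 1,move R,goto C. Now: state=C, head=1, tape[-1..2]=0100 (head:   ^)
Cells containing 1 after step 1: {0} -> 1 cell(s)

Answer: 1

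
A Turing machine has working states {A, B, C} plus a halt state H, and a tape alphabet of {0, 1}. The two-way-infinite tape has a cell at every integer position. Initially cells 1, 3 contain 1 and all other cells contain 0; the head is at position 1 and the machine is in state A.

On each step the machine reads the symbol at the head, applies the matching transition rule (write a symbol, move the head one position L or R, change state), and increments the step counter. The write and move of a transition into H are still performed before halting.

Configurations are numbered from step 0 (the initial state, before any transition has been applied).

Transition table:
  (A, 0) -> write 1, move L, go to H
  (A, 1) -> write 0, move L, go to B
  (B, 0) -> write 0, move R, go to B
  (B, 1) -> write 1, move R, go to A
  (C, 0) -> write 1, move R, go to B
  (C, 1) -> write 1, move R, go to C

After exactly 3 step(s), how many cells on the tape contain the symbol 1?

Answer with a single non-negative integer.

Step 1: in state A at pos 1, read 1 -> (A,1)->write 0,move L,goto B. Now: state=B, head=0, tape[-1..4]=000010 (head:  ^)
Step 2: in state B at pos 0, read 0 -> (B,0)->write 0,move R,goto B. Now: state=B, head=1, tape[-1..4]=000010 (head:   ^)
Step 3: in state B at pos 1, read 0 -> (B,0)->write 0,move R,goto B. Now: state=B, head=2, tape[-1..4]=000010 (head:    ^)
Cells containing 1 after step 3: {3} -> 1 cell(s)

Answer: 1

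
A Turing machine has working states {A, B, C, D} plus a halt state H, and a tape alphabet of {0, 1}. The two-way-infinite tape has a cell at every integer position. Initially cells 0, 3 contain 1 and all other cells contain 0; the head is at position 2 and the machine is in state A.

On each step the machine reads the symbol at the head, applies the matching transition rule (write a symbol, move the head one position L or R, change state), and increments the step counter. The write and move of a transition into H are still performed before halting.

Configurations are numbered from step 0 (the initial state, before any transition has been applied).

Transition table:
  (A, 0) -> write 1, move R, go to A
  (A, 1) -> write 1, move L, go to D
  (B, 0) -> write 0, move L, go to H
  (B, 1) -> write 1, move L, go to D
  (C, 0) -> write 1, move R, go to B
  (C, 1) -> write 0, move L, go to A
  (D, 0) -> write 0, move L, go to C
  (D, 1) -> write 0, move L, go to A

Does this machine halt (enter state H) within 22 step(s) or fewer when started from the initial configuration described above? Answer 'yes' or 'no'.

Answer: yes

Derivation:
Step 1: in state A at pos 2, read 0 -> (A,0)->write 1,move R,goto A. Now: state=A, head=3, tape[-1..4]=010110 (head:     ^)
Step 2: in state A at pos 3, read 1 -> (A,1)->write 1,move L,goto D. Now: state=D, head=2, tape[-1..4]=010110 (head:    ^)
Step 3: in state D at pos 2, read 1 -> (D,1)->write 0,move L,goto A. Now: state=A, head=1, tape[-1..4]=010010 (head:   ^)
Step 4: in state A at pos 1, read 0 -> (A,0)->write 1,move R,goto A. Now: state=A, head=2, tape[-1..4]=011010 (head:    ^)
Step 5: in state A at pos 2, read 0 -> (A,0)->write 1,move R,goto A. Now: state=A, head=3, tape[-1..4]=011110 (head:     ^)
Step 6: in state A at pos 3, read 1 -> (A,1)->write 1,move L,goto D. Now: state=D, head=2, tape[-1..4]=011110 (head:    ^)
Step 7: in state D at pos 2, read 1 -> (D,1)->write 0,move L,goto A. Now: state=A, head=1, tape[-1..4]=011010 (head:   ^)
Step 8: in state A at pos 1, read 1 -> (A,1)->write 1,move L,goto D. Now: state=D, head=0, tape[-1..4]=011010 (head:  ^)
Step 9: in state D at pos 0, read 1 -> (D,1)->write 0,move L,goto A. Now: state=A, head=-1, tape[-2..4]=0001010 (head:  ^)
Step 10: in state A at pos -1, read 0 -> (A,0)->write 1,move R,goto A. Now: state=A, head=0, tape[-2..4]=0101010 (head:   ^)
Step 11: in state A at pos 0, read 0 -> (A,0)->write 1,move R,goto A. Now: state=A, head=1, tape[-2..4]=0111010 (head:    ^)
Step 12: in state A at pos 1, read 1 -> (A,1)->write 1,move L,goto D. Now: state=D, head=0, tape[-2..4]=0111010 (head:   ^)
Step 13: in state D at pos 0, read 1 -> (D,1)->write 0,move L,goto A. Now: state=A, head=-1, tape[-2..4]=0101010 (head:  ^)
Step 14: in state A at pos -1, read 1 -> (A,1)->write 1,move L,goto D. Now: state=D, head=-2, tape[-3..4]=00101010 (head:  ^)
Step 15: in state D at pos -2, read 0 -> (D,0)->write 0,move L,goto C. Now: state=C, head=-3, tape[-4..4]=000101010 (head:  ^)
Step 16: in state C at pos -3, read 0 -> (C,0)->write 1,move R,goto B. Now: state=B, head=-2, tape[-4..4]=010101010 (head:   ^)
Step 17: in state B at pos -2, read 0 -> (B,0)->write 0,move L,goto H. Now: state=H, head=-3, tape[-4..4]=010101010 (head:  ^)
State H reached at step 17; 17 <= 22 -> yes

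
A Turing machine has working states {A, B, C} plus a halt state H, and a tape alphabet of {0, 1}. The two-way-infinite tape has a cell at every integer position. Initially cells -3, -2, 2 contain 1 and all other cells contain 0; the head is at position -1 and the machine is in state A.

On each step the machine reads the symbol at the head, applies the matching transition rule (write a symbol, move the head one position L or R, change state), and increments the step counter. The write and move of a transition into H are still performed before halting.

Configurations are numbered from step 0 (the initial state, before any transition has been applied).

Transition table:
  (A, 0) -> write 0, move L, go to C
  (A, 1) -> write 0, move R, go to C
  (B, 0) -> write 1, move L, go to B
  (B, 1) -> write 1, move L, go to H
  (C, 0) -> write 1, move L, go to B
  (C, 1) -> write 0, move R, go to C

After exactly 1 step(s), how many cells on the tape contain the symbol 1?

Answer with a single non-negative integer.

Step 1: in state A at pos -1, read 0 -> (A,0)->write 0,move L,goto C. Now: state=C, head=-2, tape[-4..3]=01100010 (head:   ^)
Cells containing 1 after step 1: {-3, -2, 2} -> 3 cell(s)

Answer: 3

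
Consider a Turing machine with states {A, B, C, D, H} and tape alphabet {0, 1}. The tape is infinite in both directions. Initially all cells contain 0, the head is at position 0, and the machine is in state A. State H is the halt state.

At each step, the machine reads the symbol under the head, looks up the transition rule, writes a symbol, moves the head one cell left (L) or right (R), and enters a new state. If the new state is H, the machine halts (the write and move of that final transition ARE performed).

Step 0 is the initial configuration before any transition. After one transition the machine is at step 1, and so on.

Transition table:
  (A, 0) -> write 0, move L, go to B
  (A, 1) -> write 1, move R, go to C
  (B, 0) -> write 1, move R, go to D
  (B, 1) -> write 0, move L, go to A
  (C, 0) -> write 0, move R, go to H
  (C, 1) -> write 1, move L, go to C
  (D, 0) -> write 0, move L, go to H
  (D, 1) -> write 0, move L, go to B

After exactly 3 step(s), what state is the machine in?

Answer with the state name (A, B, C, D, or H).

Answer: H

Derivation:
Step 1: in state A at pos 0, read 0 -> (A,0)->write 0,move L,goto B. Now: state=B, head=-1, tape[-2..1]=0000 (head:  ^)
Step 2: in state B at pos -1, read 0 -> (B,0)->write 1,move R,goto D. Now: state=D, head=0, tape[-2..1]=0100 (head:   ^)
Step 3: in state D at pos 0, read 0 -> (D,0)->write 0,move L,goto H. Now: state=H, head=-1, tape[-2..1]=0100 (head:  ^)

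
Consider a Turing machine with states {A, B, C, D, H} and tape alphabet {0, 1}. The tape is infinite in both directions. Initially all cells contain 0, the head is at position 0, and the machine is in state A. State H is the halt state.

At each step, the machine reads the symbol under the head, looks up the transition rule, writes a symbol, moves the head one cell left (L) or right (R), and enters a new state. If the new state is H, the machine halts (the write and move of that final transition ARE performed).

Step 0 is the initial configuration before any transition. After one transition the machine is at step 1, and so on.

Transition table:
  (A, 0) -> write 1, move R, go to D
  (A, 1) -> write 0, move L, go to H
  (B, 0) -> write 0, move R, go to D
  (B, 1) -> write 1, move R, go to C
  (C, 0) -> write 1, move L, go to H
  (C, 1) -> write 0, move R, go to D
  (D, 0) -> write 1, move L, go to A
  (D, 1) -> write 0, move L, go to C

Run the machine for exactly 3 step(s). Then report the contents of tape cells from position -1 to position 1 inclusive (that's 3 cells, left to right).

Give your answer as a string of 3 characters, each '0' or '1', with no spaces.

Step 1: in state A at pos 0, read 0 -> (A,0)->write 1,move R,goto D. Now: state=D, head=1, tape[-1..2]=0100 (head:   ^)
Step 2: in state D at pos 1, read 0 -> (D,0)->write 1,move L,goto A. Now: state=A, head=0, tape[-1..2]=0110 (head:  ^)
Step 3: in state A at pos 0, read 1 -> (A,1)->write 0,move L,goto H. Now: state=H, head=-1, tape[-2..2]=00010 (head:  ^)

Answer: 001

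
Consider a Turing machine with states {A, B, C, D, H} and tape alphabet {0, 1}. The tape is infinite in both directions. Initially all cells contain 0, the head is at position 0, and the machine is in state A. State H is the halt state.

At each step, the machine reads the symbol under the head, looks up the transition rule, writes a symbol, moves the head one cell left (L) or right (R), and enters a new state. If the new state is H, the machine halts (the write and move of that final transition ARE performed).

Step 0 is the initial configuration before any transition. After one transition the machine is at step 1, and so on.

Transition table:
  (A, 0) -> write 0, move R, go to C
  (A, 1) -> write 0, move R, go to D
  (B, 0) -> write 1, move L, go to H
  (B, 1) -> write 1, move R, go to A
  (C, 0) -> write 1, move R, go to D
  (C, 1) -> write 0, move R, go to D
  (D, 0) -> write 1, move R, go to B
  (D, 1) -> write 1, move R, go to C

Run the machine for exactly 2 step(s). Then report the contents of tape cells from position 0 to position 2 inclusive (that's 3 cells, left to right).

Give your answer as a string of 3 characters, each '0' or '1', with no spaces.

Step 1: in state A at pos 0, read 0 -> (A,0)->write 0,move R,goto C. Now: state=C, head=1, tape[-1..2]=0000 (head:   ^)
Step 2: in state C at pos 1, read 0 -> (C,0)->write 1,move R,goto D. Now: state=D, head=2, tape[-1..3]=00100 (head:    ^)

Answer: 010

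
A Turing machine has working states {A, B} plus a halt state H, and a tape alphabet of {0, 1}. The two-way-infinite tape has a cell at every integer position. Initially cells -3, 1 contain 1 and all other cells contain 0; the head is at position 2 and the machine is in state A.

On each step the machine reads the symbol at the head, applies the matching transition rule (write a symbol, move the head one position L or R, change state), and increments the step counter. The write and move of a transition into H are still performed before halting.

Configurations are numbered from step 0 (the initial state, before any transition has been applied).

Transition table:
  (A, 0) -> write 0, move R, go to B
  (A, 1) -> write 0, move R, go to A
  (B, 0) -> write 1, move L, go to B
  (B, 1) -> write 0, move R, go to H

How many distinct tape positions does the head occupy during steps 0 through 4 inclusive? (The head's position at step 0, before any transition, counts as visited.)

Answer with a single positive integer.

Step 1: in state A at pos 2, read 0 -> (A,0)->write 0,move R,goto B. Now: state=B, head=3, tape[-4..4]=010001000 (head:        ^)
Step 2: in state B at pos 3, read 0 -> (B,0)->write 1,move L,goto B. Now: state=B, head=2, tape[-4..4]=010001010 (head:       ^)
Step 3: in state B at pos 2, read 0 -> (B,0)->write 1,move L,goto B. Now: state=B, head=1, tape[-4..4]=010001110 (head:      ^)
Step 4: in state B at pos 1, read 1 -> (B,1)->write 0,move R,goto H. Now: state=H, head=2, tape[-4..4]=010000110 (head:       ^)
Head positions at steps 0..4: starting at 2, distinct positions visited = {1, 2, 3} -> 3 position(s)

Answer: 3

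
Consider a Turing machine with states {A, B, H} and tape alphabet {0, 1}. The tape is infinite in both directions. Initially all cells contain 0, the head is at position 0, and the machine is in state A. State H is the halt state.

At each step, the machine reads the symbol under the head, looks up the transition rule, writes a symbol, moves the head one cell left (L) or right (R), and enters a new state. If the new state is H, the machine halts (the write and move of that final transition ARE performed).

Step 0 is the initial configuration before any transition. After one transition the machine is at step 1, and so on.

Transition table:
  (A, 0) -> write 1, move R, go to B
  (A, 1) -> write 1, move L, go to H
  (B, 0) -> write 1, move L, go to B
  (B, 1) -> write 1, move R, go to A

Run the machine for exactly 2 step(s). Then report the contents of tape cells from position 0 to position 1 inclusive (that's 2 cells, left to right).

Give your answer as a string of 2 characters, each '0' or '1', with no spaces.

Answer: 11

Derivation:
Step 1: in state A at pos 0, read 0 -> (A,0)->write 1,move R,goto B. Now: state=B, head=1, tape[-1..2]=0100 (head:   ^)
Step 2: in state B at pos 1, read 0 -> (B,0)->write 1,move L,goto B. Now: state=B, head=0, tape[-1..2]=0110 (head:  ^)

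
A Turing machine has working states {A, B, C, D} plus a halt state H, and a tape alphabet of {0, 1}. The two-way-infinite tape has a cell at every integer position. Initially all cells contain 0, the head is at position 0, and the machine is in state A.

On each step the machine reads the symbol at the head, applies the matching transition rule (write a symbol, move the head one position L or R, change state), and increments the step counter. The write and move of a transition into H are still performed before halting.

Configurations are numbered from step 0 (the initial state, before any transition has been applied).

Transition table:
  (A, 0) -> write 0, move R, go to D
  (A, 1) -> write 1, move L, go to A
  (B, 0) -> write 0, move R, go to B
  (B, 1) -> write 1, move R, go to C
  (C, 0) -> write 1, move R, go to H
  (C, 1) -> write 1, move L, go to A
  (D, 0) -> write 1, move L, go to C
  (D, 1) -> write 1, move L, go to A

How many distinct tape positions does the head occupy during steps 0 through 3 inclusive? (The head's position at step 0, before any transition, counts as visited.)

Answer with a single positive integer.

Answer: 2

Derivation:
Step 1: in state A at pos 0, read 0 -> (A,0)->write 0,move R,goto D. Now: state=D, head=1, tape[-1..2]=0000 (head:   ^)
Step 2: in state D at pos 1, read 0 -> (D,0)->write 1,move L,goto C. Now: state=C, head=0, tape[-1..2]=0010 (head:  ^)
Step 3: in state C at pos 0, read 0 -> (C,0)->write 1,move R,goto H. Now: state=H, head=1, tape[-1..2]=0110 (head:   ^)
Head positions at steps 0..3: starting at 0, distinct positions visited = {0, 1} -> 2 position(s)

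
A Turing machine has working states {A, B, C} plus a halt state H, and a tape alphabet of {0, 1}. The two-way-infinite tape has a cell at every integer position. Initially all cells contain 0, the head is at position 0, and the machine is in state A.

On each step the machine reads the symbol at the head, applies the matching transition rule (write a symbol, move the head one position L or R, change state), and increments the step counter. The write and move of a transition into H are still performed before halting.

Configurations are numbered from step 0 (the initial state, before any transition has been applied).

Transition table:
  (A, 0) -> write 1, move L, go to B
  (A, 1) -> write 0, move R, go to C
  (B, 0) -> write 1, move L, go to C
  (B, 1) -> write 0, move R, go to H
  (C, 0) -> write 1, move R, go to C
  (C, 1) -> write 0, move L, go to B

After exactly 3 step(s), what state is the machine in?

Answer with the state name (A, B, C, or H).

Answer: C

Derivation:
Step 1: in state A at pos 0, read 0 -> (A,0)->write 1,move L,goto B. Now: state=B, head=-1, tape[-2..1]=0010 (head:  ^)
Step 2: in state B at pos -1, read 0 -> (B,0)->write 1,move L,goto C. Now: state=C, head=-2, tape[-3..1]=00110 (head:  ^)
Step 3: in state C at pos -2, read 0 -> (C,0)->write 1,move R,goto C. Now: state=C, head=-1, tape[-3..1]=01110 (head:   ^)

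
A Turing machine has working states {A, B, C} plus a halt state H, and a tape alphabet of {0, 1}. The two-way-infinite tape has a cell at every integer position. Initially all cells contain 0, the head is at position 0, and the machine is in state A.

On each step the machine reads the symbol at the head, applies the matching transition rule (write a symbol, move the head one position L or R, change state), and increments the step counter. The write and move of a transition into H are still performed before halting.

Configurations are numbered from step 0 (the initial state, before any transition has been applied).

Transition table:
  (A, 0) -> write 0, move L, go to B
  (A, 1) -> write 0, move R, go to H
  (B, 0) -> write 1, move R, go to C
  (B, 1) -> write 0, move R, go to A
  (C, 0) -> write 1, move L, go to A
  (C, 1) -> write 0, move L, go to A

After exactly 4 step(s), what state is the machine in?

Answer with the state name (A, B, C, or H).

Step 1: in state A at pos 0, read 0 -> (A,0)->write 0,move L,goto B. Now: state=B, head=-1, tape[-2..1]=0000 (head:  ^)
Step 2: in state B at pos -1, read 0 -> (B,0)->write 1,move R,goto C. Now: state=C, head=0, tape[-2..1]=0100 (head:   ^)
Step 3: in state C at pos 0, read 0 -> (C,0)->write 1,move L,goto A. Now: state=A, head=-1, tape[-2..1]=0110 (head:  ^)
Step 4: in state A at pos -1, read 1 -> (A,1)->write 0,move R,goto H. Now: state=H, head=0, tape[-2..1]=0010 (head:   ^)

Answer: H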